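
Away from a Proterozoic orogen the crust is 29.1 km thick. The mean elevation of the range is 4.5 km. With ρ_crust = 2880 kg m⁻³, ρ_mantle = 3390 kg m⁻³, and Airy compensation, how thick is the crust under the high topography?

Root depth r = h ρ_c / (ρ_m − ρ_c) = 4.5 km × 2880 / 510 = 25.41 km.
Total thickness = T + h + r = 29.1 km + 4.5 km + 25.41 km = 59 km.

59 km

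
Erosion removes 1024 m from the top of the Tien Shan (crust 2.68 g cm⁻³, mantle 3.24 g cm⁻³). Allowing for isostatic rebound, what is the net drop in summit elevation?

177 m

Rebound u = e ρ_c/ρ_m = 1024 m × 2.68/3.24 = 847 m.
Net surface drop = e − u = 1024 m − 847 m = e (ρ_m − ρ_c)/ρ_m = 177 m.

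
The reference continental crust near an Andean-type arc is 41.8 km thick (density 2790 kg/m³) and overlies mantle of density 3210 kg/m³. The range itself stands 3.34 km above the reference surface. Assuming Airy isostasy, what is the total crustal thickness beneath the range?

67.3 km

Root depth r = h ρ_c / (ρ_m − ρ_c) = 3.34 km × 2790 / 420 = 22.19 km.
Total thickness = T + h + r = 41.8 km + 3.34 km + 22.19 km = 67.3 km.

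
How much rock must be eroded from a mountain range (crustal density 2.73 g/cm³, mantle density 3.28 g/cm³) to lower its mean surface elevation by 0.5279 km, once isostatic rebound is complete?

3.15 km

Net drop Δ = e − u = e − e ρ_c/ρ_m = e (ρ_m − ρ_c)/ρ_m.
e = Δ ρ_m/(ρ_m − ρ_c) = 0.5279 km × 3.28/0.55 = 3.15 km.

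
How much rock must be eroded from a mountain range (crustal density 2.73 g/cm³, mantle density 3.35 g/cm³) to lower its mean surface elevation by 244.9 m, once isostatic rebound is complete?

1320 m

Net drop Δ = e − u = e − e ρ_c/ρ_m = e (ρ_m − ρ_c)/ρ_m.
e = Δ ρ_m/(ρ_m − ρ_c) = 244.9 m × 3.35/0.62 = 1320 m.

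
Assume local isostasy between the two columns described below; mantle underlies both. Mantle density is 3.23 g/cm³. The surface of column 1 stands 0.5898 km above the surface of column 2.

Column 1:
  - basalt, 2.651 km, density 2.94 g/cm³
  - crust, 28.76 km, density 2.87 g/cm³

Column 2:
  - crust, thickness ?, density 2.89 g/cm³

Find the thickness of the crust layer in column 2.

Take the compensation level at the base of the deeper column (depth z_c below the surface of column 1) and equate Σ ρ_i t_i down to z_c; mantle fills any gap and the z_c terms cancel.
Column 1: 2.651×2.94 + 28.76×2.87 + (z_c − 31.411)×3.23
Column 2: 0.5898×0 + x×2.89 + (z_c − 0.5898 − 0 − x)×3.23
The z_c×3.23 term appears on both sides and cancels. Collect the known terms of each column as K = Σ(ρt)_known − 3.23 × (depth of known layers): K_1 = 90.33514 − 3.23×31.411 = −11.12239; K_2 = 0 − 3.23×(0.5898 + 0) = −1.905054.
Balance: K_1 = K_2 − x×(3.23 − 2.89), so x = (K_2 − K_1)/(3.23 − 2.89) = 9.21734/0.34 = 27.1 km.

27.1 km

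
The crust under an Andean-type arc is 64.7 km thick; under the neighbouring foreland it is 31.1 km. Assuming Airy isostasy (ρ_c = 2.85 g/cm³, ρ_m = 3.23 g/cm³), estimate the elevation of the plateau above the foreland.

Excess crust Δ = 64.7 km − 31.1 km = 33.6 km, split between elevation h and root r with h + r = Δ.
Airy balance ρ_c h = (ρ_m − ρ_c) r gives r = h ρ_c/(ρ_m − ρ_c), so h (1 + ρ_c/(ρ_m − ρ_c)) = Δ, i.e. h = Δ (ρ_m − ρ_c)/ρ_m.
h = 33.6 km × 0.38/3.23 = 3.95 km.

3.95 km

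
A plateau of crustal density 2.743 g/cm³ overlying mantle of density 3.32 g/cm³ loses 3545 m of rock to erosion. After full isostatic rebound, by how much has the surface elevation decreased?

Rebound u = e ρ_c/ρ_m = 3545 m × 2.743/3.32 = 2929 m.
Net surface drop = e − u = 3545 m − 2929 m = e (ρ_m − ρ_c)/ρ_m = 616 m.

616 m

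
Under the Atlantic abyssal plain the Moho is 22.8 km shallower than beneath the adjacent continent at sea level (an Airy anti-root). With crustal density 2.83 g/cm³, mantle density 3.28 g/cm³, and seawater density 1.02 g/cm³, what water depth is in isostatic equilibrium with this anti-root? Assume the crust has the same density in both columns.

5.67 km

Replacing a thickness d of crust by seawater at the top must be balanced by replacing crust with mantle at the base: d (ρ_c − ρ_w) = a (ρ_m − ρ_c).
d = a (ρ_m − ρ_c)/(ρ_c − ρ_w) = 22.8 km × 0.45/1.81 = 5.67 km.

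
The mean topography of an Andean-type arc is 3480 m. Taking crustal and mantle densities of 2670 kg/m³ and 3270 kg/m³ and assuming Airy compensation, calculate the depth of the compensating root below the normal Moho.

Balancing pressure at the compensation depth: the weight of the topography is balanced by the buoyancy of the root, ρ_c h = (ρ_m − ρ_c) r.
r = h · ρ_c / (ρ_m − ρ_c) = 3480 m × 2670 / (3270 − 2670) = 15500 m.

15500 m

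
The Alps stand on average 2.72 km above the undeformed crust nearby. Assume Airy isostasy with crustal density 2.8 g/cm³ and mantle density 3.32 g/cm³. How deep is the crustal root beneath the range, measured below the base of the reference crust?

In Airy isostatic equilibrium: the weight of the topography is balanced by the buoyancy of the root, ρ_c h = (ρ_m − ρ_c) r.
r = h · ρ_c / (ρ_m − ρ_c) = 2.72 km × 2.8 / (3.32 − 2.8) = 14.6 km.

14.6 km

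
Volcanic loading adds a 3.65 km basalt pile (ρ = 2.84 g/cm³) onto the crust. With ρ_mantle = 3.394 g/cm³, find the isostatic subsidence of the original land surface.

3.05 km

Subaerial loading: s = t ρ_load / ρ_m.
s = 3.65 km × 2.84/3.394 = 3.05 km.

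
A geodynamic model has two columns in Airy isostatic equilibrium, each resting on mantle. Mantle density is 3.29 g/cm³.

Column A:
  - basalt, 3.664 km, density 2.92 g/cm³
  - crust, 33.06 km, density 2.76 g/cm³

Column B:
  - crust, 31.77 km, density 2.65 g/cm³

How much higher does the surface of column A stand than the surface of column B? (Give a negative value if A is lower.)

−0.442 km

For any compensation level in the mantle, the mantle terms cancel and isostasy reduces to e = (Σt_A − Σt_B) − (Σ(ρt)_A − Σ(ρt)_B) / ρ_m.
Σt_A = 36.724 km; Σt_B = 31.77 km; Σ(ρt)_A = 101.94448; Σ(ρt)_B = 84.1905 (in km·g/cm³).
e = (36.724 − 31.77) − (101.94448 − 84.1905) / 3.29 = −0.442 km.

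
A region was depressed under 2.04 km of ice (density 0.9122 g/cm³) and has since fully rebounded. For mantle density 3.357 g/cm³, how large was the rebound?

0.554 km

Removing the load lets mantle flow back in; uplift u satisfies ρ_ice t = ρ_m u.
u = t ρ_ice/ρ_m = 2.04 km × 0.9122/3.357 = 0.554 km.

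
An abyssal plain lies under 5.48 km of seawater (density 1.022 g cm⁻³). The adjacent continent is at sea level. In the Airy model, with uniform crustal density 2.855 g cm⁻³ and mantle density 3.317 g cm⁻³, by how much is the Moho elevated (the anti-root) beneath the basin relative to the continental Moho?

21.7 km

By Archimedes' principle applied to the lithosphere: replacing crust with seawater at the top is compensated by replacing crust with mantle at the base: d (ρ_c − ρ_w) = a (ρ_m − ρ_c).
a = d (ρ_c − ρ_w)/(ρ_m − ρ_c) = 5.48 km × 1.833/0.462 = 21.7 km.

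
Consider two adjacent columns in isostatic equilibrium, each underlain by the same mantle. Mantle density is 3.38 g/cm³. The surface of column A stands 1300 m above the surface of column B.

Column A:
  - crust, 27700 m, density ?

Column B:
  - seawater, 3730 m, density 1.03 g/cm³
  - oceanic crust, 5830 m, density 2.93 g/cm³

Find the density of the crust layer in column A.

2.81 g/cm³

Take the compensation level at the base of the deeper column (depth z_c below the surface of column A) and equate Σ ρ_i t_i down to z_c; mantle fills any gap and the z_c terms cancel.
Column A: 27700×ρ + (z_c − 27700)×3.38
Column B: 1300×0 + 3730×1.03 + 5830×2.93 + (z_c − 1300 − 9560)×3.38
The z_c×3.38 term appears on both sides and cancels. Collect the known terms of each column as K = Σ(ρt)_known − 3.38 × (depth of known layers): K_A = 0 − 3.38×27700 = −93626; K_B = 20923.8 − 3.38×(1300 + 9560) = −15783.
Balance: K_A + 27700×ρ = K_B, so ρ = (K_B − K_A)/27700 = 77843/27700 = 2.81 g/cm³.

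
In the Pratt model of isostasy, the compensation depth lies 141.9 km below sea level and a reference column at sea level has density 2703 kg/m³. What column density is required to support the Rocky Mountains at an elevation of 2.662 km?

2650 kg/m³

Pratt balance: ρ_ref D = ρ (D + h).
ρ = ρ_ref D/(D + h) = 2703 × 141.9 km/(141.9 km + 2.662 km) = 2650 kg/m³.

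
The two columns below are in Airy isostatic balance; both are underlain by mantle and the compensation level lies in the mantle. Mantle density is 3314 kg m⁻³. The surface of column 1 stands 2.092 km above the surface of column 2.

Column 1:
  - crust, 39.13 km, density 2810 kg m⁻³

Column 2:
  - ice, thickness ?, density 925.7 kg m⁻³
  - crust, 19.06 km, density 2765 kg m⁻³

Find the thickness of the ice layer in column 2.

Take the compensation level at the base of the deeper column (depth z_c below the surface of column 1) and equate Σ ρ_i t_i down to z_c; mantle fills any gap and the z_c terms cancel.
Column 1: 39.13×2810 + (z_c − 39.13)×3314
Column 2: 2.092×0 + x×925.7 + 19.06×2765 + (z_c − 2.092 − 19.06 − x)×3314
The z_c×3314 term appears on both sides and cancels. Collect the known terms of each column as K = Σ(ρt)_known − 3314 × (depth of known layers): K_1 = 109955.3 − 3314×39.13 = −19721.52; K_2 = 52700.9 − 3314×(2.092 + 19.06) = −17396.828.
Balance: K_1 = K_2 − x×(3314 − 925.7), so x = (K_2 − K_1)/(3314 − 925.7) = 2324.69/2388.3 = 0.973 km.

0.973 km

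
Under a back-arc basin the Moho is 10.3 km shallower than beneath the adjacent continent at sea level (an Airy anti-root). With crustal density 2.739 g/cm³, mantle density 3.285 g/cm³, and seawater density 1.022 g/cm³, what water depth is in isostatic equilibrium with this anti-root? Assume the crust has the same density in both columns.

Replacing a thickness d of crust by seawater at the top must be balanced by replacing crust with mantle at the base: d (ρ_c − ρ_w) = a (ρ_m − ρ_c).
d = a (ρ_m − ρ_c)/(ρ_c − ρ_w) = 10.3 km × 0.546/1.717 = 3.28 km.

3.28 km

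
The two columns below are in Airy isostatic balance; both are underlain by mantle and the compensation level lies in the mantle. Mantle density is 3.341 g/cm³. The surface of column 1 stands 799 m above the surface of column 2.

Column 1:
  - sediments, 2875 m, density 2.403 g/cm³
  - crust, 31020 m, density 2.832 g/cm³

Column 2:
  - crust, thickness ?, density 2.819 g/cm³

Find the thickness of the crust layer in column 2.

Take the compensation level at the base of the deeper column (depth z_c below the surface of column 1) and equate Σ ρ_i t_i down to z_c; mantle fills any gap and the z_c terms cancel.
Column 1: 2875×2.403 + 31020×2.832 + (z_c − 33895)×3.341
Column 2: 799×0 + x×2.819 + (z_c − 799 − 0 − x)×3.341
The z_c×3.341 term appears on both sides and cancels. Collect the known terms of each column as K = Σ(ρt)_known − 3.341 × (depth of known layers): K_1 = 94757.265 − 3.341×33895 = −18485.93; K_2 = 0 − 3.341×(799 + 0) = −2669.459.
Balance: K_1 = K_2 − x×(3.341 − 2.819), so x = (K_2 − K_1)/(3.341 − 2.819) = 15816.5/0.522 = 30300 m.

30300 m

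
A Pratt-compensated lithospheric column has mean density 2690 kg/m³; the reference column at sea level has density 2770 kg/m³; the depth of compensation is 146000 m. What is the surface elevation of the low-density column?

ρ_ref D = ρ (D + h) → h = D (ρ_ref − ρ)/ρ.
h = 146000 m × (2770 − 2690)/2690 = 4340 m.

4340 m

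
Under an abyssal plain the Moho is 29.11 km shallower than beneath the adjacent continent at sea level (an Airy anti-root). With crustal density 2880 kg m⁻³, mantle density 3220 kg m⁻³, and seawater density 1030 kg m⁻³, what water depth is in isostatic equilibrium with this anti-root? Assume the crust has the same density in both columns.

5.35 km

Replacing a thickness d of crust by seawater at the top must be balanced by replacing crust with mantle at the base: d (ρ_c − ρ_w) = a (ρ_m − ρ_c).
d = a (ρ_m − ρ_c)/(ρ_c − ρ_w) = 29.11 km × 340/1850 = 5.35 km.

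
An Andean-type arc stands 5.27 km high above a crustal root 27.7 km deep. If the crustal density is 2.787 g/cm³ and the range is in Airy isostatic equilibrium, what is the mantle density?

3.32 g/cm³

Airy balance: ρ_c h = (ρ_m − ρ_c) r → ρ_m = ρ_c (1 + h/r).
ρ_m = 2.787 × (1 + 5.27 km/27.7 km) = 3.32 g/cm³.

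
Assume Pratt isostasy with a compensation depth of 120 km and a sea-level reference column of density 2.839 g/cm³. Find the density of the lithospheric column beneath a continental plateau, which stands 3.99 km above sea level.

2.75 g/cm³

Pratt balance: ρ_ref D = ρ (D + h).
ρ = ρ_ref D/(D + h) = 2.839 × 120 km/(120 km + 3.99 km) = 2.75 g/cm³.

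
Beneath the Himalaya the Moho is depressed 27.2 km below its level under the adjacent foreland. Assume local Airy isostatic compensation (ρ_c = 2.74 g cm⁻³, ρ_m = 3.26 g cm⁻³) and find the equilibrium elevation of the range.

Equating mass per unit area of the two columns: ρ_c h = (ρ_m − ρ_c) r.
h = r (ρ_m − ρ_c) / ρ_c = 27.2 km × (3.26 − 2.74) / 2.74 = 5.16 km.

5.16 km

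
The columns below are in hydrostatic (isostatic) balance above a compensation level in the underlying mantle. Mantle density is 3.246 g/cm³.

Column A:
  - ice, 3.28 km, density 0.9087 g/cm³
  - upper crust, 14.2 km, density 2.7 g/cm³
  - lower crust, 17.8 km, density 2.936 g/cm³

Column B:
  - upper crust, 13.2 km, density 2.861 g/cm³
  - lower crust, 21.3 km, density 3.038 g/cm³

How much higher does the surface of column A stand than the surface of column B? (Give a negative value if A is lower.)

3.52 km

For any compensation level in the mantle, the mantle terms cancel and isostasy reduces to e = (Σt_A − Σt_B) − (Σ(ρt)_A − Σ(ρt)_B) / ρ_m.
Σt_A = 35.28 km; Σt_B = 34.5 km; Σ(ρt)_A = 93.581336; Σ(ρt)_B = 102.4746 (in km·g/cm³).
e = (35.28 − 34.5) − (93.581336 − 102.4746) / 3.246 = 3.52 km.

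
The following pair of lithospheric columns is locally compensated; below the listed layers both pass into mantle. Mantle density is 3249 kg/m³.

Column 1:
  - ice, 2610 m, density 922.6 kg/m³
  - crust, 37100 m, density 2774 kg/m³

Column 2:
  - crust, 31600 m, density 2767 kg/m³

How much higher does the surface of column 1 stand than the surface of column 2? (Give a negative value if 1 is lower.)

For any compensation level in the mantle, the mantle terms cancel and isostasy reduces to e = (Σt_1 − Σt_2) − (Σ(ρt)_1 − Σ(ρt)_2) / ρ_m.
Σt_1 = 39710 m; Σt_2 = 31600 m; Σ(ρt)_1 = 105323386; Σ(ρt)_2 = 87437200 (in m·kg/m³).
e = (39710 − 31600) − (105323386 − 87437200) / 3249 = 2600 m.

2600 m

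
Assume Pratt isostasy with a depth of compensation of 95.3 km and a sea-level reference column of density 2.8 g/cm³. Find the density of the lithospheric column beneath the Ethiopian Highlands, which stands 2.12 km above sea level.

Pratt balance: ρ_ref D = ρ (D + h).
ρ = ρ_ref D/(D + h) = 2.8 × 95.3 km/(95.3 km + 2.12 km) = 2.74 g/cm³.

2.74 g/cm³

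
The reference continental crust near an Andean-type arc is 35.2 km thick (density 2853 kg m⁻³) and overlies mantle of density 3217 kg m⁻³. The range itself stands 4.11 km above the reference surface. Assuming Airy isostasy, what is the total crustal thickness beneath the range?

71.5 km

Root depth r = h ρ_c / (ρ_m − ρ_c) = 4.11 km × 2853 / 364 = 32.21 km.
Total thickness = T + h + r = 35.2 km + 4.11 km + 32.21 km = 71.5 km.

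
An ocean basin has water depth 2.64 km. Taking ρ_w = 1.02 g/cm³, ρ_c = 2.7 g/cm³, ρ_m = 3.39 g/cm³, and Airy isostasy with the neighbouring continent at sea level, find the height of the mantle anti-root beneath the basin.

6.43 km

Equating mass per unit area of the two columns: replacing crust with seawater at the top is compensated by replacing crust with mantle at the base: d (ρ_c − ρ_w) = a (ρ_m − ρ_c).
a = d (ρ_c − ρ_w)/(ρ_m − ρ_c) = 2.64 km × 1.68/0.69 = 6.43 km.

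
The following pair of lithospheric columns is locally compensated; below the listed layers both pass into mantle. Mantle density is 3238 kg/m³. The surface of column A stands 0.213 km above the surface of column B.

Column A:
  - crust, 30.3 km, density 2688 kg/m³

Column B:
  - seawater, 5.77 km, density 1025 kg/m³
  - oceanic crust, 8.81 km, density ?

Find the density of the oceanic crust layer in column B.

2870 kg/m³

Take the compensation level at the base of the deeper column (depth z_c below the surface of column A) and equate Σ ρ_i t_i down to z_c; mantle fills any gap and the z_c terms cancel.
Column A: 30.3×2688 + (z_c − 30.3)×3238
Column B: 0.213×0 + 5.77×1025 + 8.81×ρ + (z_c − 0.213 − 14.58)×3238
The z_c×3238 term appears on both sides and cancels. Collect the known terms of each column as K = Σ(ρt)_known − 3238 × (depth of known layers): K_A = 81446.4 − 3238×30.3 = −16665; K_B = 5914.25 − 3238×(0.213 + 14.58) = −41985.484.
Balance: K_A = K_B + 8.81×ρ, so ρ = (K_A − K_B)/8.81 = 25320.5/8.81 = 2870 kg/m³.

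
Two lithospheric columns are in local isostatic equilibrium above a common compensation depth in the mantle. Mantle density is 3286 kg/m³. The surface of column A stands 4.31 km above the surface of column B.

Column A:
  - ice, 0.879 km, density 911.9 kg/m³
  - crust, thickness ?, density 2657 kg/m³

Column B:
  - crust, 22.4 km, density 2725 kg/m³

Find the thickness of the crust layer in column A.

39.2 km

Take the compensation level at the base of the deeper column (depth z_c below the surface of column A) and equate Σ ρ_i t_i down to z_c; mantle fills any gap and the z_c terms cancel.
Column A: 0.879×911.9 + x×2657 + (z_c − 0.879 − x)×3286
Column B: 4.31×0 + 22.4×2725 + (z_c − 4.31 − 22.4)×3286
The z_c×3286 term appears on both sides and cancels. Collect the known terms of each column as K = Σ(ρt)_known − 3286 × (depth of known layers): K_A = 801.5601 − 3286×0.879 = −2086.8339; K_B = 61040 − 3286×(4.31 + 22.4) = −26729.06.
Balance: K_A − x×(3286 − 2657) = K_B, so x = (K_A − K_B)/(3286 − 2657) = 24642.2/629 = 39.2 km.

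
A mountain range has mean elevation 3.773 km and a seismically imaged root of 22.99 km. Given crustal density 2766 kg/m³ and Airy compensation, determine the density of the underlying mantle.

Airy balance: ρ_c h = (ρ_m − ρ_c) r → ρ_m = ρ_c (1 + h/r).
ρ_m = 2766 × (1 + 3.773 km/22.99 km) = 3220 kg/m³.

3220 kg/m³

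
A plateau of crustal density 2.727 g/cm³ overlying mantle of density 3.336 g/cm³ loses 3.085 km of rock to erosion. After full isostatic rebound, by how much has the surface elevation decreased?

0.563 km

Rebound u = e ρ_c/ρ_m = 3.085 km × 2.727/3.336 = 2.522 km.
Net surface drop = e − u = 3.085 km − 2.522 km = e (ρ_m − ρ_c)/ρ_m = 0.563 km.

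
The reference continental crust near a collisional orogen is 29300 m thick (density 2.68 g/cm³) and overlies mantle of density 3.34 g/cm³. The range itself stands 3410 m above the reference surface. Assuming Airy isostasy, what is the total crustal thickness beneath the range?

46600 m

Root depth r = h ρ_c / (ρ_m − ρ_c) = 3410 m × 2.68 / 0.66 = 13850 m.
Total thickness = T + h + r = 29300 m + 3410 m + 13850 m = 46600 m.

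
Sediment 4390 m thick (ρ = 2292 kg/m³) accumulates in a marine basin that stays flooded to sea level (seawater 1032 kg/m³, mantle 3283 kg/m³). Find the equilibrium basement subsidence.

Submarine loading: the sediment displaces seawater, and the subsidence is in turn flooded, so s (ρ_m − ρ_w) = t (ρ_sed − ρ_w).
s = 4390 m × (2292 − 1032) / (3283 − 1032) = 2460 m.

2460 m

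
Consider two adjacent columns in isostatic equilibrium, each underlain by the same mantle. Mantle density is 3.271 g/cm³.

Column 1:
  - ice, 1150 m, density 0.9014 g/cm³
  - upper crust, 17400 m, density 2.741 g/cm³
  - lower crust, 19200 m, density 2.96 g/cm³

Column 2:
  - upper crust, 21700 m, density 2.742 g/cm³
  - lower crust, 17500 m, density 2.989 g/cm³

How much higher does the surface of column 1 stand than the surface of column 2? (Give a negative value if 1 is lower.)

460 m

For any compensation level in the mantle, the mantle terms cancel and isostasy reduces to e = (Σt_1 − Σt_2) − (Σ(ρt)_1 − Σ(ρt)_2) / ρ_m.
Σt_1 = 37750 m; Σt_2 = 39200 m; Σ(ρt)_1 = 105562.01; Σ(ρt)_2 = 111808.9 (in m·g/cm³).
e = (37750 − 39200) − (105562.01 − 111808.9) / 3.271 = 460 m.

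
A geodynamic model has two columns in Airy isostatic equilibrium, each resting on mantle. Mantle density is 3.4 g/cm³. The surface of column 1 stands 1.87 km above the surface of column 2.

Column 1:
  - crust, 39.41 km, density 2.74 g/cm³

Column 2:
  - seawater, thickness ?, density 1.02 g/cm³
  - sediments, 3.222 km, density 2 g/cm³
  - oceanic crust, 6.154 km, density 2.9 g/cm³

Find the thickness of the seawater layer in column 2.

Take the compensation level at the base of the deeper column (depth z_c below the surface of column 1) and equate Σ ρ_i t_i down to z_c; mantle fills any gap and the z_c terms cancel.
Column 1: 39.41×2.74 + (z_c − 39.41)×3.4
Column 2: 1.87×0 + x×1.02 + 3.222×2 + 6.154×2.9 + (z_c − 1.87 − 9.376 − x)×3.4
The z_c×3.4 term appears on both sides and cancels. Collect the known terms of each column as K = Σ(ρt)_known − 3.4 × (depth of known layers): K_1 = 107.9834 − 3.4×39.41 = −26.0106; K_2 = 24.2906 − 3.4×(1.87 + 9.376) = −13.9458.
Balance: K_1 = K_2 − x×(3.4 − 1.02), so x = (K_2 − K_1)/(3.4 − 1.02) = 12.0648/2.38 = 5.07 km.

5.07 km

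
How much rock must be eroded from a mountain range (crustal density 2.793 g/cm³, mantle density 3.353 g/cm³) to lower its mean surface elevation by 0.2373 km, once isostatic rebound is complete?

Net drop Δ = e − u = e − e ρ_c/ρ_m = e (ρ_m − ρ_c)/ρ_m.
e = Δ ρ_m/(ρ_m − ρ_c) = 0.2373 km × 3.353/0.56 = 1.42 km.

1.42 km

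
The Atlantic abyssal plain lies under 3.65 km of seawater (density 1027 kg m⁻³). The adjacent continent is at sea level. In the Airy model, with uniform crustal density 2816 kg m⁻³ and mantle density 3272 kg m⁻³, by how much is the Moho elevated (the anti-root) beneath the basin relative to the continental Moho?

In Airy isostatic equilibrium: replacing crust with seawater at the top is compensated by replacing crust with mantle at the base: d (ρ_c − ρ_w) = a (ρ_m − ρ_c).
a = d (ρ_c − ρ_w)/(ρ_m − ρ_c) = 3.65 km × 1789/456 = 14.3 km.

14.3 km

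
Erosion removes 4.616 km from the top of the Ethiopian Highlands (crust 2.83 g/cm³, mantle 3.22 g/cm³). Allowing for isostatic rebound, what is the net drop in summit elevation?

Rebound u = e ρ_c/ρ_m = 4.616 km × 2.83/3.22 = 4.057 km.
Net surface drop = e − u = 4.616 km − 4.057 km = e (ρ_m − ρ_c)/ρ_m = 0.559 km.

0.559 km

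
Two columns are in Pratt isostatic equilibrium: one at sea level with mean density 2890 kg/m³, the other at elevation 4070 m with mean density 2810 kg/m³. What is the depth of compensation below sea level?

ρ_ref D = ρ (D + h) → D (ρ_ref − ρ) = ρ h.
D = ρ h/(ρ_ref − ρ) = 2810 × 4070 m/(2890 − 2810) = 143000 m.

143000 m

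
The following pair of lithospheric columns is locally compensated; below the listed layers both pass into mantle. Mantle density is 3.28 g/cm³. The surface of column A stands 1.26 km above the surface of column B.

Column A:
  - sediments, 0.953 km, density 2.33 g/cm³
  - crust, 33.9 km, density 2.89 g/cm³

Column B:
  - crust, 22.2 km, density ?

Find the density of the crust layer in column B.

Take the compensation level at the base of the deeper column (depth z_c below the surface of column A) and equate Σ ρ_i t_i down to z_c; mantle fills any gap and the z_c terms cancel.
Column A: 0.953×2.33 + 33.9×2.89 + (z_c − 34.853)×3.28
Column B: 1.26×0 + 22.2×ρ + (z_c − 1.26 − 22.2)×3.28
The z_c×3.28 term appears on both sides and cancels. Collect the known terms of each column as K = Σ(ρt)_known − 3.28 × (depth of known layers): K_A = 100.19149 − 3.28×34.853 = −14.12635; K_B = 0 − 3.28×(1.26 + 22.2) = −76.9488.
Balance: K_A = K_B + 22.2×ρ, so ρ = (K_A − K_B)/22.2 = 62.8224/22.2 = 2.83 g/cm³.

2.83 g/cm³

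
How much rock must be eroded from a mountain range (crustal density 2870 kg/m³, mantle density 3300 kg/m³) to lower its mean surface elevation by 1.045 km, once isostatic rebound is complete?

8.02 km

Net drop Δ = e − u = e − e ρ_c/ρ_m = e (ρ_m − ρ_c)/ρ_m.
e = Δ ρ_m/(ρ_m − ρ_c) = 1.045 km × 3300/430 = 8.02 km.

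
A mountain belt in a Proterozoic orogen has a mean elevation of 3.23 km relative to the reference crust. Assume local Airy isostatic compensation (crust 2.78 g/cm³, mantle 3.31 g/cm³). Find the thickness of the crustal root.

For local isostatic compensation: the weight of the topography is balanced by the buoyancy of the root, ρ_c h = (ρ_m − ρ_c) r.
r = h · ρ_c / (ρ_m − ρ_c) = 3.23 km × 2.78 / (3.31 − 2.78) = 16.9 km.

16.9 km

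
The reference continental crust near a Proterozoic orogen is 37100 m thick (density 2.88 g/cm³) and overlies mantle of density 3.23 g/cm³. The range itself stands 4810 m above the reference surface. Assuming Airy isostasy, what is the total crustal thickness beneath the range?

81500 m

Root depth r = h ρ_c / (ρ_m − ρ_c) = 4810 m × 2.88 / 0.35 = 39580 m.
Total thickness = T + h + r = 37100 m + 4810 m + 39580 m = 81500 m.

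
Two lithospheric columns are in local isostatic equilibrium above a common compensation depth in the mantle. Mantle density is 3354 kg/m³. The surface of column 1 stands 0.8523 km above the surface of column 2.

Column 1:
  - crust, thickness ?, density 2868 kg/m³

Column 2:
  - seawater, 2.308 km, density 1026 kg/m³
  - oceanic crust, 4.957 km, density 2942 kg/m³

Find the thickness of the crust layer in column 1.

21.1 km

Take the compensation level at the base of the deeper column (depth z_c below the surface of column 1) and equate Σ ρ_i t_i down to z_c; mantle fills any gap and the z_c terms cancel.
Column 1: x×2868 + (z_c − 0 − x)×3354
Column 2: 0.8523×0 + 2.308×1026 + 4.957×2942 + (z_c − 0.8523 − 7.265)×3354
The z_c×3354 term appears on both sides and cancels. Collect the known terms of each column as K = Σ(ρt)_known − 3354 × (depth of known layers): K_1 = 0 − 3354×0 = 0; K_2 = 16951.502 − 3354×(0.8523 + 7.265) = −10273.9222.
Balance: K_1 − x×(3354 − 2868) = K_2, so x = (K_1 − K_2)/(3354 − 2868) = 10273.9/486 = 21.1 km.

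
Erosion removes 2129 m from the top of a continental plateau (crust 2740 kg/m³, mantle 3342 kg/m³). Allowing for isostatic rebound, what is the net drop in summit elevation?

384 m

Rebound u = e ρ_c/ρ_m = 2129 m × 2740/3342 = 1745 m.
Net surface drop = e − u = 2129 m − 1745 m = e (ρ_m − ρ_c)/ρ_m = 384 m.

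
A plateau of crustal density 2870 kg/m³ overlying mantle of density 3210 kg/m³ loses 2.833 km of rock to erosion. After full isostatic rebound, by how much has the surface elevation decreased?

Rebound u = e ρ_c/ρ_m = 2.833 km × 2870/3210 = 2.533 km.
Net surface drop = e − u = 2.833 km − 2.533 km = e (ρ_m − ρ_c)/ρ_m = 0.3 km.

0.3 km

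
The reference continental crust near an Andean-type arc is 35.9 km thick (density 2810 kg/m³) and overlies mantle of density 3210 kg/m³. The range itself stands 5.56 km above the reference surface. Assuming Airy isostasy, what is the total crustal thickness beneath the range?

Root depth r = h ρ_c / (ρ_m − ρ_c) = 5.56 km × 2810 / 400 = 39.06 km.
Total thickness = T + h + r = 35.9 km + 5.56 km + 39.06 km = 80.5 km.

80.5 km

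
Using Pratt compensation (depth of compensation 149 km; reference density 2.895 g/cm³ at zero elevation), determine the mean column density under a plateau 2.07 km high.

2.86 g/cm³

Pratt balance: ρ_ref D = ρ (D + h).
ρ = ρ_ref D/(D + h) = 2.895 × 149 km/(149 km + 2.07 km) = 2.86 g/cm³.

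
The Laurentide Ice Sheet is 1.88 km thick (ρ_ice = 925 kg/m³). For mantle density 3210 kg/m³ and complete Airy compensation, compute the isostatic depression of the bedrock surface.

0.542 km

Equating mass per unit area of the two columns: the ice load ρ_ice t is balanced by mantle displaced below, ρ_m s.
s = t ρ_ice / ρ_m = 1.88 km × 925/3210 = 0.542 km.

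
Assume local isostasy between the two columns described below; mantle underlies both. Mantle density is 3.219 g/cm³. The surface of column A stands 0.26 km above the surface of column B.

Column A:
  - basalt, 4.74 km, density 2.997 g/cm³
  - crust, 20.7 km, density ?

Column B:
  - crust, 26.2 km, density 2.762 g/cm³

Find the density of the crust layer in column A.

2.65 g/cm³

Take the compensation level at the base of the deeper column (depth z_c below the surface of column A) and equate Σ ρ_i t_i down to z_c; mantle fills any gap and the z_c terms cancel.
Column A: 4.74×2.997 + 20.7×ρ + (z_c − 25.44)×3.219
Column B: 0.26×0 + 26.2×2.762 + (z_c − 0.26 − 26.2)×3.219
The z_c×3.219 term appears on both sides and cancels. Collect the known terms of each column as K = Σ(ρt)_known − 3.219 × (depth of known layers): K_A = 14.20578 − 3.219×25.44 = −67.68558; K_B = 72.3644 − 3.219×(0.26 + 26.2) = −12.81034.
Balance: K_A + 20.7×ρ = K_B, so ρ = (K_B − K_A)/20.7 = 54.8752/20.7 = 2.65 g/cm³.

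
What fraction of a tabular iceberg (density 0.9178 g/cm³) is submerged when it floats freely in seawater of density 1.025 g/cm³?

Submerged fraction = ρ_obj/ρ_fluid = 0.9178/1.025 = 0.895.

0.895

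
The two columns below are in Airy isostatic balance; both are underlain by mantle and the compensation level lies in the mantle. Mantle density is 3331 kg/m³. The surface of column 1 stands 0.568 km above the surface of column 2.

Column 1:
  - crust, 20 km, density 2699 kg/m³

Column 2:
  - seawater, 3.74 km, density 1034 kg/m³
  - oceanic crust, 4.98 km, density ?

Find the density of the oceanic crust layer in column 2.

Take the compensation level at the base of the deeper column (depth z_c below the surface of column 1) and equate Σ ρ_i t_i down to z_c; mantle fills any gap and the z_c terms cancel.
Column 1: 20×2699 + (z_c − 20)×3331
Column 2: 0.568×0 + 3.74×1034 + 4.98×ρ + (z_c − 0.568 − 8.72)×3331
The z_c×3331 term appears on both sides and cancels. Collect the known terms of each column as K = Σ(ρt)_known − 3331 × (depth of known layers): K_1 = 53980 − 3331×20 = −12640; K_2 = 3867.16 − 3331×(0.568 + 8.72) = −27071.168.
Balance: K_1 = K_2 + 4.98×ρ, so ρ = (K_1 − K_2)/4.98 = 14431.2/4.98 = 2900 kg/m³.

2900 kg/m³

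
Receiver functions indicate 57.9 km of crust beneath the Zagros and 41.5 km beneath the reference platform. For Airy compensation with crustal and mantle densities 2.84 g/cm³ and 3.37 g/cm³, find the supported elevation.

2.58 km

Excess crust Δ = 57.9 km − 41.5 km = 16.4 km, split between elevation h and root r with h + r = Δ.
Airy balance ρ_c h = (ρ_m − ρ_c) r gives r = h ρ_c/(ρ_m − ρ_c), so h (1 + ρ_c/(ρ_m − ρ_c)) = Δ, i.e. h = Δ (ρ_m − ρ_c)/ρ_m.
h = 16.4 km × 0.53/3.37 = 2.58 km.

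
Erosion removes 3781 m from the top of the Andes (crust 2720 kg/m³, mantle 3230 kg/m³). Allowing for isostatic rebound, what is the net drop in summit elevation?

Rebound u = e ρ_c/ρ_m = 3781 m × 2720/3230 = 3184 m.
Net surface drop = e − u = 3781 m − 3184 m = e (ρ_m − ρ_c)/ρ_m = 597 m.

597 m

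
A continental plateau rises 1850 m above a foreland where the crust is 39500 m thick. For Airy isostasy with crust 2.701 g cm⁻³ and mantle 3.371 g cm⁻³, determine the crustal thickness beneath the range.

Root depth r = h ρ_c / (ρ_m − ρ_c) = 1850 m × 2.701 / 0.67 = 7458 m.
Total thickness = T + h + r = 39500 m + 1850 m + 7458 m = 48800 m.

48800 m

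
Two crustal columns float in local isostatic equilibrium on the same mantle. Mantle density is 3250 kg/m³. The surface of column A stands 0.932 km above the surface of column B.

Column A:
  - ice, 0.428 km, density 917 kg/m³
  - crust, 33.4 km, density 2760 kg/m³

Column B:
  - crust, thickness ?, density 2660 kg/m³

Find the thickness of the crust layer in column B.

Take the compensation level at the base of the deeper column (depth z_c below the surface of column A) and equate Σ ρ_i t_i down to z_c; mantle fills any gap and the z_c terms cancel.
Column A: 0.428×917 + 33.4×2760 + (z_c − 33.828)×3250
Column B: 0.932×0 + x×2660 + (z_c − 0.932 − 0 − x)×3250
The z_c×3250 term appears on both sides and cancels. Collect the known terms of each column as K = Σ(ρt)_known − 3250 × (depth of known layers): K_A = 92576.476 − 3250×33.828 = −17364.524; K_B = 0 − 3250×(0.932 + 0) = −3029.
Balance: K_A = K_B − x×(3250 − 2660), so x = (K_B − K_A)/(3250 − 2660) = 14335.5/590 = 24.3 km.

24.3 km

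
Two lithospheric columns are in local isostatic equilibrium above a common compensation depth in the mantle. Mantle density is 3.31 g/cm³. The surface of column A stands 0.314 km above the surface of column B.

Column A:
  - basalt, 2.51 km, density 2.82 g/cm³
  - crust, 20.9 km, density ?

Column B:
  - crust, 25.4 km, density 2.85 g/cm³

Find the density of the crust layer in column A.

2.76 g/cm³

Take the compensation level at the base of the deeper column (depth z_c below the surface of column A) and equate Σ ρ_i t_i down to z_c; mantle fills any gap and the z_c terms cancel.
Column A: 2.51×2.82 + 20.9×ρ + (z_c − 23.41)×3.31
Column B: 0.314×0 + 25.4×2.85 + (z_c − 0.314 − 25.4)×3.31
The z_c×3.31 term appears on both sides and cancels. Collect the known terms of each column as K = Σ(ρt)_known − 3.31 × (depth of known layers): K_A = 7.0782 − 3.31×23.41 = −70.4089; K_B = 72.39 − 3.31×(0.314 + 25.4) = −12.72334.
Balance: K_A + 20.9×ρ = K_B, so ρ = (K_B − K_A)/20.9 = 57.6856/20.9 = 2.76 g/cm³.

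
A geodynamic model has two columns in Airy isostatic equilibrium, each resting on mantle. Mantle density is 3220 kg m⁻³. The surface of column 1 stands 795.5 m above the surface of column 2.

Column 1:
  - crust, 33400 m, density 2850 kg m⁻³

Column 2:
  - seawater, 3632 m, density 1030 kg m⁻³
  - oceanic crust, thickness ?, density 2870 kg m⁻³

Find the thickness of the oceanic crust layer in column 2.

5260 m

Take the compensation level at the base of the deeper column (depth z_c below the surface of column 1) and equate Σ ρ_i t_i down to z_c; mantle fills any gap and the z_c terms cancel.
Column 1: 33400×2850 + (z_c − 33400)×3220
Column 2: 795.5×0 + 3632×1030 + x×2870 + (z_c − 795.5 − 3632 − x)×3220
The z_c×3220 term appears on both sides and cancels. Collect the known terms of each column as K = Σ(ρt)_known − 3220 × (depth of known layers): K_1 = 95190000 − 3220×33400 = −12358000; K_2 = 3740960 − 3220×(795.5 + 3632) = −10515590.
Balance: K_1 = K_2 − x×(3220 − 2870), so x = (K_2 − K_1)/(3220 − 2870) = 1842410/350 = 5260 m.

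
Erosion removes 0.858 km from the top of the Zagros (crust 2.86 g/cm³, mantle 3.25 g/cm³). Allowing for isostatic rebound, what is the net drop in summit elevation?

Rebound u = e ρ_c/ρ_m = 0.858 km × 2.86/3.25 = 0.755 km.
Net surface drop = e − u = 0.858 km − 0.755 km = e (ρ_m − ρ_c)/ρ_m = 0.103 km.

0.103 km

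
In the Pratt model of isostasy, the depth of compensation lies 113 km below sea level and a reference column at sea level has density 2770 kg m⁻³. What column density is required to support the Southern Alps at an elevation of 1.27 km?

Pratt balance: ρ_ref D = ρ (D + h).
ρ = ρ_ref D/(D + h) = 2770 × 113 km/(113 km + 1.27 km) = 2740 kg m⁻³.

2740 kg m⁻³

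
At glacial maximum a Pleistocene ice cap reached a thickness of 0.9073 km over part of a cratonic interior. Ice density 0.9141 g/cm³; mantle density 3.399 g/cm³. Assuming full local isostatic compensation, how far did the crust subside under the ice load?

0.244 km

In Airy isostatic equilibrium: the ice load ρ_ice t is balanced by mantle displaced below, ρ_m s.
s = t ρ_ice / ρ_m = 0.9073 km × 0.9141/3.399 = 0.244 km.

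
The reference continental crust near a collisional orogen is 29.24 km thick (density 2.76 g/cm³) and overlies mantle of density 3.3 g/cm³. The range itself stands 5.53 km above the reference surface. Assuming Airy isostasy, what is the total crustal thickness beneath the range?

Root depth r = h ρ_c / (ρ_m − ρ_c) = 5.53 km × 2.76 / 0.54 = 28.26 km.
Total thickness = T + h + r = 29.24 km + 5.53 km + 28.26 km = 63 km.

63 km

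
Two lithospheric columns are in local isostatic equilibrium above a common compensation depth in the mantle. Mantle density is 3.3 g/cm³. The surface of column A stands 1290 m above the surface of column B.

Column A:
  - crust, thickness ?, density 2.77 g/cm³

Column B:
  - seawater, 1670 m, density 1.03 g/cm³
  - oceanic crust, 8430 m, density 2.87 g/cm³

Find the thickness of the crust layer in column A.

Take the compensation level at the base of the deeper column (depth z_c below the surface of column A) and equate Σ ρ_i t_i down to z_c; mantle fills any gap and the z_c terms cancel.
Column A: x×2.77 + (z_c − 0 − x)×3.3
Column B: 1290×0 + 1670×1.03 + 8430×2.87 + (z_c − 1290 − 10100)×3.3
The z_c×3.3 term appears on both sides and cancels. Collect the known terms of each column as K = Σ(ρt)_known − 3.3 × (depth of known layers): K_A = 0 − 3.3×0 = 0; K_B = 25914.2 − 3.3×(1290 + 10100) = −11672.8.
Balance: K_A − x×(3.3 − 2.77) = K_B, so x = (K_A − K_B)/(3.3 − 2.77) = 11672.8/0.53 = 22000 m.

22000 m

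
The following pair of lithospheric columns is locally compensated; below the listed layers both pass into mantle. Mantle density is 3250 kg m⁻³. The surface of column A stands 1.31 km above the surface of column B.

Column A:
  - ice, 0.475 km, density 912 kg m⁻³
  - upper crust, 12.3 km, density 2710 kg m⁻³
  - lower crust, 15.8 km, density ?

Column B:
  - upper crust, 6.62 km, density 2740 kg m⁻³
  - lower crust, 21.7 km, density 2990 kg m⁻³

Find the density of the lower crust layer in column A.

2900 kg m⁻³

Take the compensation level at the base of the deeper column (depth z_c below the surface of column A) and equate Σ ρ_i t_i down to z_c; mantle fills any gap and the z_c terms cancel.
Column A: 0.475×912 + 12.3×2710 + 15.8×ρ + (z_c − 28.575)×3250
Column B: 1.31×0 + 6.62×2740 + 21.7×2990 + (z_c − 1.31 − 28.32)×3250
The z_c×3250 term appears on both sides and cancels. Collect the known terms of each column as K = Σ(ρt)_known − 3250 × (depth of known layers): K_A = 33766.2 − 3250×28.575 = −59102.55; K_B = 83021.8 − 3250×(1.31 + 28.32) = −13275.7.
Balance: K_A + 15.8×ρ = K_B, so ρ = (K_B − K_A)/15.8 = 45826.8/15.8 = 2900 kg m⁻³.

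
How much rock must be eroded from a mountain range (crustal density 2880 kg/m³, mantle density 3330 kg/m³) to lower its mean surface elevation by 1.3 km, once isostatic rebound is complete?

Net drop Δ = e − u = e − e ρ_c/ρ_m = e (ρ_m − ρ_c)/ρ_m.
e = Δ ρ_m/(ρ_m − ρ_c) = 1.3 km × 3330/450 = 9.62 km.

9.62 km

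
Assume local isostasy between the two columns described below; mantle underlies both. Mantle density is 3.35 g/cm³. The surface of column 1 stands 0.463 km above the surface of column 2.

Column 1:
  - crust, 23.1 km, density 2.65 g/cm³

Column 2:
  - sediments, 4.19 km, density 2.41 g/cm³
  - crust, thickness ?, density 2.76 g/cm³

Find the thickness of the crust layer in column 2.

18.1 km

Take the compensation level at the base of the deeper column (depth z_c below the surface of column 1) and equate Σ ρ_i t_i down to z_c; mantle fills any gap and the z_c terms cancel.
Column 1: 23.1×2.65 + (z_c − 23.1)×3.35
Column 2: 0.463×0 + 4.19×2.41 + x×2.76 + (z_c − 0.463 − 4.19 − x)×3.35
The z_c×3.35 term appears on both sides and cancels. Collect the known terms of each column as K = Σ(ρt)_known − 3.35 × (depth of known layers): K_1 = 61.215 − 3.35×23.1 = −16.17; K_2 = 10.0979 − 3.35×(0.463 + 4.19) = −5.48965.
Balance: K_1 = K_2 − x×(3.35 − 2.76), so x = (K_2 − K_1)/(3.35 − 2.76) = 10.6803/0.59 = 18.1 km.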